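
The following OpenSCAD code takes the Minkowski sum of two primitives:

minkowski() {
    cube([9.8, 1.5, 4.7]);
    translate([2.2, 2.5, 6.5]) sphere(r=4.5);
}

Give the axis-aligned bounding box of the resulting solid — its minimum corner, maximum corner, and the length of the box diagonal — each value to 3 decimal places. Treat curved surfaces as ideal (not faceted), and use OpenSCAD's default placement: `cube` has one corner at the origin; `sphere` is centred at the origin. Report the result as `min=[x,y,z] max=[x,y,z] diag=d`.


A = translate([2.2, 2.5, 6.5]) sphere(r=4.5) → bbox [-2.3,-2,2] .. [6.7,7,11]
B = cube([9.8, 1.5, 4.7]) → bbox [0,0,0] .. [9.8,1.5,4.7]
lo = A.lo+B.lo = [-2.3+0, -2+0, 2+0] = [-2.300,-2.000,2.000]
hi = A.hi+B.hi = [6.7+9.8, 7+1.5, 11+4.7] = [16.500,8.500,15.700]
diag = √(18.8²+10.5²+13.7²) = √651.38 = 25.522

min=[-2.300,-2.000,2.000] max=[16.500,8.500,15.700] diag=25.522


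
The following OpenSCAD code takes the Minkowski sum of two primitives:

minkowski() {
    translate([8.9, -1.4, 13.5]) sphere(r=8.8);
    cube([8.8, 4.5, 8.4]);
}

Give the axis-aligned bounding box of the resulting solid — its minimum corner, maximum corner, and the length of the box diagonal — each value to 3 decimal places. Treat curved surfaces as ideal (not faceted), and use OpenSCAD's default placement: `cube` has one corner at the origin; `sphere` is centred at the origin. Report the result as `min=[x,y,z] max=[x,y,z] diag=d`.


A = translate([8.9, -1.4, 13.5]) sphere(r=8.8) → bbox [0.1,-10.2,4.7] .. [17.7,7.4,22.3]
B = cube([8.8, 4.5, 8.4]) → bbox [0,0,0] .. [8.8,4.5,8.4]
lo = A.lo+B.lo = [0.1+0, -10.2+0, 4.7+0] = [0.100,-10.200,4.700]
hi = A.hi+B.hi = [17.7+8.8, 7.4+4.5, 22.3+8.4] = [26.500,11.900,30.700]
diag = √(26.4²+22.1²+26²) = √1861.37 = 43.144

min=[0.100,-10.200,4.700] max=[26.500,11.900,30.700] diag=43.144


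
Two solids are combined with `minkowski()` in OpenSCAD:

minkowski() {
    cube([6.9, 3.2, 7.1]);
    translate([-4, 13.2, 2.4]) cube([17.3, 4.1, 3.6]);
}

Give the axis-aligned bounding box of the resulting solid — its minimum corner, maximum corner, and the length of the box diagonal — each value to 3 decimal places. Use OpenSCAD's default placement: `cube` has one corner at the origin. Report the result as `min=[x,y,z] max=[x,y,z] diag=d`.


A = translate([-4, 13.2, 2.4]) cube([17.3, 4.1, 3.6]) → bbox [-4,13.2,2.4] .. [13.3,17.3,6]
B = cube([6.9, 3.2, 7.1]) → bbox [0,0,0] .. [6.9,3.2,7.1]
lo = A.lo+B.lo = [-4+0, 13.2+0, 2.4+0] = [-4.000,13.200,2.400]
hi = A.hi+B.hi = [13.3+6.9, 17.3+3.2, 6+7.1] = [20.200,20.500,13.100]
diag = √(24.2²+7.3²+10.7²) = √753.42 = 27.448

min=[-4.000,13.200,2.400] max=[20.200,20.500,13.100] diag=27.448


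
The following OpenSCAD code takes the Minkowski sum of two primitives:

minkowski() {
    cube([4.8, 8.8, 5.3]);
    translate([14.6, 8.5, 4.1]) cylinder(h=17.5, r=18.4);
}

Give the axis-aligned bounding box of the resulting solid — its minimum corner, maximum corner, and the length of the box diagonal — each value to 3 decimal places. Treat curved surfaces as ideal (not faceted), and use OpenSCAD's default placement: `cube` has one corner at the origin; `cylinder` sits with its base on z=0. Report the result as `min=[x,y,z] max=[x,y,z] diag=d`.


A = translate([14.6, 8.5, 4.1]) cylinder(h=17.5, r=18.4) → bbox [-3.8,-9.9,4.1] .. [33,26.9,21.6]
B = cube([4.8, 8.8, 5.3]) → bbox [0,0,0] .. [4.8,8.8,5.3]
lo = A.lo+B.lo = [-3.8+0, -9.9+0, 4.1+0] = [-3.800,-9.900,4.100]
hi = A.hi+B.hi = [33+4.8, 26.9+8.8, 21.6+5.3] = [37.800,35.700,26.900]
diag = √(41.6²+45.6²+22.8²) = √4329.76 = 65.801

min=[-3.800,-9.900,4.100] max=[37.800,35.700,26.900] diag=65.801


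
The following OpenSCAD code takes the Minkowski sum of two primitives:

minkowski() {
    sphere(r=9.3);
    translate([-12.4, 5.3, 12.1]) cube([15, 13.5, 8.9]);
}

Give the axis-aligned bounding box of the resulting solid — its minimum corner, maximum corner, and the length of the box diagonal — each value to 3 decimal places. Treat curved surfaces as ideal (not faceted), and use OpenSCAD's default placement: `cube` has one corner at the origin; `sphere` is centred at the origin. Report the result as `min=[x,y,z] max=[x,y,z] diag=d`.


A = translate([-12.4, 5.3, 12.1]) cube([15, 13.5, 8.9]) → bbox [-12.4,5.3,12.1] .. [2.6,18.8,21]
B = sphere(r=9.3) → bbox [-9.3,-9.3,-9.3] .. [9.3,9.3,9.3]
lo = A.lo+B.lo = [-12.4-9.3, 5.3-9.3, 12.1-9.3] = [-21.700,-4.000,2.800]
hi = A.hi+B.hi = [2.6+9.3, 18.8+9.3, 21+9.3] = [11.900,28.100,30.300]
diag = √(33.6²+32.1²+27.5²) = √2915.62 = 53.996

min=[-21.700,-4.000,2.800] max=[11.900,28.100,30.300] diag=53.996


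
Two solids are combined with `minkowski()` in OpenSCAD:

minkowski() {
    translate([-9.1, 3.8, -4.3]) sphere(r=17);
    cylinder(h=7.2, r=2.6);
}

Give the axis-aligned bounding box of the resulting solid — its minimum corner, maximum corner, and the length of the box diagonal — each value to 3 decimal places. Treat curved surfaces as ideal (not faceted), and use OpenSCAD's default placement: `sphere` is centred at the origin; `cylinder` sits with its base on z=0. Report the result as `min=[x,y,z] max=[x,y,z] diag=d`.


min=[-28.700,-15.800,-21.300] max=[10.500,23.400,19.900] diag=69.070

A = translate([-9.1, 3.8, -4.3]) sphere(r=17) → bbox [-26.1,-13.2,-21.3] .. [7.9,20.8,12.7]
B = cylinder(h=7.2, r=2.6) → bbox [-2.6,-2.6,0] .. [2.6,2.6,7.2]
lo = A.lo+B.lo = [-26.1-2.6, -13.2-2.6, -21.3+0] = [-28.700,-15.800,-21.300]
hi = A.hi+B.hi = [7.9+2.6, 20.8+2.6, 12.7+7.2] = [10.500,23.400,19.900]
diag = √(39.2²+39.2²+41.2²) = √4770.72 = 69.070


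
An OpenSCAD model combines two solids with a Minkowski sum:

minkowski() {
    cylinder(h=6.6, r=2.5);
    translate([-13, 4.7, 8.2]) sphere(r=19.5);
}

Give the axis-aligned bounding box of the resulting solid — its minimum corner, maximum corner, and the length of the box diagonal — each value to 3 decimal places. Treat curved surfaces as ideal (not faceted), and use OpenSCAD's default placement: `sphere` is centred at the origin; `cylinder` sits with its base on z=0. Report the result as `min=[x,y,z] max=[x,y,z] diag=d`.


min=[-35.000,-17.300,-11.300] max=[9.000,26.700,34.300] diag=77.145

A = translate([-13, 4.7, 8.2]) sphere(r=19.5) → bbox [-32.5,-14.8,-11.3] .. [6.5,24.2,27.7]
B = cylinder(h=6.6, r=2.5) → bbox [-2.5,-2.5,0] .. [2.5,2.5,6.6]
lo = A.lo+B.lo = [-32.5-2.5, -14.8-2.5, -11.3+0] = [-35.000,-17.300,-11.300]
hi = A.hi+B.hi = [6.5+2.5, 24.2+2.5, 27.7+6.6] = [9.000,26.700,34.300]
diag = √(44²+44²+45.6²) = √5951.36 = 77.145


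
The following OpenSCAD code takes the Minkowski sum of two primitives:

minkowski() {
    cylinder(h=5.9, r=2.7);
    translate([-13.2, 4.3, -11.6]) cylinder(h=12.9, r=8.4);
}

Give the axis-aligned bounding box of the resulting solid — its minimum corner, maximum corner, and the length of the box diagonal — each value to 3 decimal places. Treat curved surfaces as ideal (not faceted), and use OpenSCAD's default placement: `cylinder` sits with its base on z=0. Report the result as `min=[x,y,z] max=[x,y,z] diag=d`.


min=[-24.300,-6.800,-11.600] max=[-2.100,15.400,7.200] diag=36.594

A = translate([-13.2, 4.3, -11.6]) cylinder(h=12.9, r=8.4) → bbox [-21.6,-4.1,-11.6] .. [-4.8,12.7,1.3]
B = cylinder(h=5.9, r=2.7) → bbox [-2.7,-2.7,0] .. [2.7,2.7,5.9]
lo = A.lo+B.lo = [-21.6-2.7, -4.1-2.7, -11.6+0] = [-24.300,-6.800,-11.600]
hi = A.hi+B.hi = [-4.8+2.7, 12.7+2.7, 1.3+5.9] = [-2.100,15.400,7.200]
diag = √(22.2²+22.2²+18.8²) = √1339.12 = 36.594


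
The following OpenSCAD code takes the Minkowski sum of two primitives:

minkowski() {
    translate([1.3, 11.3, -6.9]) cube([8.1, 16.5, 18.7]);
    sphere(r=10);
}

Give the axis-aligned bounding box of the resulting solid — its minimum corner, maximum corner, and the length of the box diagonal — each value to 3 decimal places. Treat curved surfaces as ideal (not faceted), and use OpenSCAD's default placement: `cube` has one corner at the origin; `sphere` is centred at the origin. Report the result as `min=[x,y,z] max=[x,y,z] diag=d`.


A = translate([1.3, 11.3, -6.9]) cube([8.1, 16.5, 18.7]) → bbox [1.3,11.3,-6.9] .. [9.4,27.8,11.8]
B = sphere(r=10) → bbox [-10,-10,-10] .. [10,10,10]
lo = A.lo+B.lo = [1.3-10, 11.3-10, -6.9-10] = [-8.700,1.300,-16.900]
hi = A.hi+B.hi = [9.4+10, 27.8+10, 11.8+10] = [19.400,37.800,21.800]
diag = √(28.1²+36.5²+38.7²) = √3619.55 = 60.163

min=[-8.700,1.300,-16.900] max=[19.400,37.800,21.800] diag=60.163


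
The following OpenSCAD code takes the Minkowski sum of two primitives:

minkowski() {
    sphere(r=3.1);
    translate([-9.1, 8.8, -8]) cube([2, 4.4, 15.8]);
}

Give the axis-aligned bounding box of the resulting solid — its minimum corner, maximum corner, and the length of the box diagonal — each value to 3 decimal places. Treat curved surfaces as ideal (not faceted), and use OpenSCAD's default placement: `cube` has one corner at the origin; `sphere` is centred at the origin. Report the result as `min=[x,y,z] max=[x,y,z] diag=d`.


A = translate([-9.1, 8.8, -8]) cube([2, 4.4, 15.8]) → bbox [-9.1,8.8,-8] .. [-7.1,13.2,7.8]
B = sphere(r=3.1) → bbox [-3.1,-3.1,-3.1] .. [3.1,3.1,3.1]
lo = A.lo+B.lo = [-9.1-3.1, 8.8-3.1, -8-3.1] = [-12.200,5.700,-11.100]
hi = A.hi+B.hi = [-7.1+3.1, 13.2+3.1, 7.8+3.1] = [-4.000,16.300,10.900]
diag = √(8.2²+10.6²+22²) = √663.6 = 25.760

min=[-12.200,5.700,-11.100] max=[-4.000,16.300,10.900] diag=25.760


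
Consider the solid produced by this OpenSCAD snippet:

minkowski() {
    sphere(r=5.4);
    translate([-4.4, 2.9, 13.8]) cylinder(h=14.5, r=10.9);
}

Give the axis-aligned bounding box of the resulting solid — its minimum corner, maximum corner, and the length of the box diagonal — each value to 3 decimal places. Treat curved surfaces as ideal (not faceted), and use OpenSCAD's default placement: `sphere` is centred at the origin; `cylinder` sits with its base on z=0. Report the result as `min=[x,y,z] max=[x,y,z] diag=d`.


A = translate([-4.4, 2.9, 13.8]) cylinder(h=14.5, r=10.9) → bbox [-15.3,-8,13.8] .. [6.5,13.8,28.3]
B = sphere(r=5.4) → bbox [-5.4,-5.4,-5.4] .. [5.4,5.4,5.4]
lo = A.lo+B.lo = [-15.3-5.4, -8-5.4, 13.8-5.4] = [-20.700,-13.400,8.400]
hi = A.hi+B.hi = [6.5+5.4, 13.8+5.4, 28.3+5.4] = [11.900,19.200,33.700]
diag = √(32.6²+32.6²+25.3²) = √2765.61 = 52.589

min=[-20.700,-13.400,8.400] max=[11.900,19.200,33.700] diag=52.589


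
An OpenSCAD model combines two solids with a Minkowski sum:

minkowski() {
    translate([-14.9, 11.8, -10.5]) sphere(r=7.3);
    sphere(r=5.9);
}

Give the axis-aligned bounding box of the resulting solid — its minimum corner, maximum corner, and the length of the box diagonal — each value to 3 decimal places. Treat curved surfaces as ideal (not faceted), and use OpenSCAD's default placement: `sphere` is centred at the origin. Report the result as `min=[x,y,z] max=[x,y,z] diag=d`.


A = translate([-14.9, 11.8, -10.5]) sphere(r=7.3) → bbox [-22.2,4.5,-17.8] .. [-7.6,19.1,-3.2]
B = sphere(r=5.9) → bbox [-5.9,-5.9,-5.9] .. [5.9,5.9,5.9]
lo = A.lo+B.lo = [-22.2-5.9, 4.5-5.9, -17.8-5.9] = [-28.100,-1.400,-23.700]
hi = A.hi+B.hi = [-7.6+5.9, 19.1+5.9, -3.2+5.9] = [-1.700,25.000,2.700]
diag = √(26.4²+26.4²+26.4²) = √2090.88 = 45.726

min=[-28.100,-1.400,-23.700] max=[-1.700,25.000,2.700] diag=45.726


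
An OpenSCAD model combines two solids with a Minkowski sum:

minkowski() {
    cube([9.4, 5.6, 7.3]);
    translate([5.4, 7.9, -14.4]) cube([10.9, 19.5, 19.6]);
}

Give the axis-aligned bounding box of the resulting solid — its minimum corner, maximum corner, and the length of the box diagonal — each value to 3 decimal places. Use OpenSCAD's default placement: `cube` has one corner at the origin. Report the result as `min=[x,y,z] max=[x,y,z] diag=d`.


A = translate([5.4, 7.9, -14.4]) cube([10.9, 19.5, 19.6]) → bbox [5.4,7.9,-14.4] .. [16.3,27.4,5.2]
B = cube([9.4, 5.6, 7.3]) → bbox [0,0,0] .. [9.4,5.6,7.3]
lo = A.lo+B.lo = [5.4+0, 7.9+0, -14.4+0] = [5.400,7.900,-14.400]
hi = A.hi+B.hi = [16.3+9.4, 27.4+5.6, 5.2+7.3] = [25.700,33.000,12.500]
diag = √(20.3²+25.1²+26.9²) = √1765.71 = 42.020

min=[5.400,7.900,-14.400] max=[25.700,33.000,12.500] diag=42.020


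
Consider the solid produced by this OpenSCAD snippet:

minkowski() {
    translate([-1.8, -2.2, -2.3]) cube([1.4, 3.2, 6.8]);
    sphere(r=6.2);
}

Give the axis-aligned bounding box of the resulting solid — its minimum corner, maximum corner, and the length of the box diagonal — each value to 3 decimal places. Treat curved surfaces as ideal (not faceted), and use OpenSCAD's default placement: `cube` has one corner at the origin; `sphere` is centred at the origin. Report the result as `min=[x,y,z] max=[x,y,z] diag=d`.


min=[-8.000,-8.400,-8.500] max=[5.800,7.200,10.700] diag=28.327

A = translate([-1.8, -2.2, -2.3]) cube([1.4, 3.2, 6.8]) → bbox [-1.8,-2.2,-2.3] .. [-0.4,1,4.5]
B = sphere(r=6.2) → bbox [-6.2,-6.2,-6.2] .. [6.2,6.2,6.2]
lo = A.lo+B.lo = [-1.8-6.2, -2.2-6.2, -2.3-6.2] = [-8.000,-8.400,-8.500]
hi = A.hi+B.hi = [-0.4+6.2, 1+6.2, 4.5+6.2] = [5.800,7.200,10.700]
diag = √(13.8²+15.6²+19.2²) = √802.44 = 28.327


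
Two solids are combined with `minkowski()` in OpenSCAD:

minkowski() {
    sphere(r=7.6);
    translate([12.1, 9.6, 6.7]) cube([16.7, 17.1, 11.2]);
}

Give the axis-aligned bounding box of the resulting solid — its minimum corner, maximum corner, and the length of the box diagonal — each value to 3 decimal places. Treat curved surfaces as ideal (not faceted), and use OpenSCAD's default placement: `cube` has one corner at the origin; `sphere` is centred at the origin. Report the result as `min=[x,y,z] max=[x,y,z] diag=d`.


min=[4.500,2.000,-0.900] max=[36.400,34.300,25.500] diag=52.515

A = translate([12.1, 9.6, 6.7]) cube([16.7, 17.1, 11.2]) → bbox [12.1,9.6,6.7] .. [28.8,26.7,17.9]
B = sphere(r=7.6) → bbox [-7.6,-7.6,-7.6] .. [7.6,7.6,7.6]
lo = A.lo+B.lo = [12.1-7.6, 9.6-7.6, 6.7-7.6] = [4.500,2.000,-0.900]
hi = A.hi+B.hi = [28.8+7.6, 26.7+7.6, 17.9+7.6] = [36.400,34.300,25.500]
diag = √(31.9²+32.3²+26.4²) = √2757.86 = 52.515


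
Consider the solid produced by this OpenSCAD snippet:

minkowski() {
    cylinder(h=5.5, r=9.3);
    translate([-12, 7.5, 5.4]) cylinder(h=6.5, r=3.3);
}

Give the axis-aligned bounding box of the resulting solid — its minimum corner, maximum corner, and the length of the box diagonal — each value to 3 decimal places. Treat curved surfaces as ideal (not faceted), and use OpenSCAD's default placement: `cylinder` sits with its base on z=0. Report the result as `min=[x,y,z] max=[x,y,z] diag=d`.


A = translate([-12, 7.5, 5.4]) cylinder(h=6.5, r=3.3) → bbox [-15.3,4.2,5.4] .. [-8.7,10.8,11.9]
B = cylinder(h=5.5, r=9.3) → bbox [-9.3,-9.3,0] .. [9.3,9.3,5.5]
lo = A.lo+B.lo = [-15.3-9.3, 4.2-9.3, 5.4+0] = [-24.600,-5.100,5.400]
hi = A.hi+B.hi = [-8.7+9.3, 10.8+9.3, 11.9+5.5] = [0.600,20.100,17.400]
diag = √(25.2²+25.2²+12²) = √1414.08 = 37.604

min=[-24.600,-5.100,5.400] max=[0.600,20.100,17.400] diag=37.604


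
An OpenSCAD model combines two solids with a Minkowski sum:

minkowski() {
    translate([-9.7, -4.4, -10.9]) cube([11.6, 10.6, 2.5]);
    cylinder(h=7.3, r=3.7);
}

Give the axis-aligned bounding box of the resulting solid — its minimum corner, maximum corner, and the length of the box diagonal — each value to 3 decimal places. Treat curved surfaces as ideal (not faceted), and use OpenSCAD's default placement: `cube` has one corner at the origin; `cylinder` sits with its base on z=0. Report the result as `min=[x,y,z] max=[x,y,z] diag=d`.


A = translate([-9.7, -4.4, -10.9]) cube([11.6, 10.6, 2.5]) → bbox [-9.7,-4.4,-10.9] .. [1.9,6.2,-8.4]
B = cylinder(h=7.3, r=3.7) → bbox [-3.7,-3.7,0] .. [3.7,3.7,7.3]
lo = A.lo+B.lo = [-9.7-3.7, -4.4-3.7, -10.9+0] = [-13.400,-8.100,-10.900]
hi = A.hi+B.hi = [1.9+3.7, 6.2+3.7, -8.4+7.3] = [5.600,9.900,-1.100]
diag = √(19²+18²+9.8²) = √781.04 = 27.947

min=[-13.400,-8.100,-10.900] max=[5.600,9.900,-1.100] diag=27.947


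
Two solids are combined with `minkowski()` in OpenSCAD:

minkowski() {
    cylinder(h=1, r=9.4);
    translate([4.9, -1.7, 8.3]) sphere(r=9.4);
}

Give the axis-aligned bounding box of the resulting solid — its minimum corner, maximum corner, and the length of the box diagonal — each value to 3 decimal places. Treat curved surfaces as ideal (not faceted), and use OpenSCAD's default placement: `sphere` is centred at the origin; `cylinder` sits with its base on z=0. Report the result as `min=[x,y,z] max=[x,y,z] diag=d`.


A = translate([4.9, -1.7, 8.3]) sphere(r=9.4) → bbox [-4.5,-11.1,-1.1] .. [14.3,7.7,17.7]
B = cylinder(h=1, r=9.4) → bbox [-9.4,-9.4,0] .. [9.4,9.4,1]
lo = A.lo+B.lo = [-4.5-9.4, -11.1-9.4, -1.1+0] = [-13.900,-20.500,-1.100]
hi = A.hi+B.hi = [14.3+9.4, 7.7+9.4, 17.7+1] = [23.700,17.100,18.700]
diag = √(37.6²+37.6²+19.8²) = √3219.56 = 56.741

min=[-13.900,-20.500,-1.100] max=[23.700,17.100,18.700] diag=56.741


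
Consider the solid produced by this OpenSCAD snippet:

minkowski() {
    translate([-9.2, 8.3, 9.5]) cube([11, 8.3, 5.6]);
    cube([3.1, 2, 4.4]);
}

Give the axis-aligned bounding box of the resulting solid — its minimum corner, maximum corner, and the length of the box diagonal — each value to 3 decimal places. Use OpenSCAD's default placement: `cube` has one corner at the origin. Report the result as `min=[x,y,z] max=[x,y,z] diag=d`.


min=[-9.200,8.300,9.500] max=[4.900,18.600,19.500] diag=20.122

A = translate([-9.2, 8.3, 9.5]) cube([11, 8.3, 5.6]) → bbox [-9.2,8.3,9.5] .. [1.8,16.6,15.1]
B = cube([3.1, 2, 4.4]) → bbox [0,0,0] .. [3.1,2,4.4]
lo = A.lo+B.lo = [-9.2+0, 8.3+0, 9.5+0] = [-9.200,8.300,9.500]
hi = A.hi+B.hi = [1.8+3.1, 16.6+2, 15.1+4.4] = [4.900,18.600,19.500]
diag = √(14.1²+10.3²+10²) = √404.9 = 20.122


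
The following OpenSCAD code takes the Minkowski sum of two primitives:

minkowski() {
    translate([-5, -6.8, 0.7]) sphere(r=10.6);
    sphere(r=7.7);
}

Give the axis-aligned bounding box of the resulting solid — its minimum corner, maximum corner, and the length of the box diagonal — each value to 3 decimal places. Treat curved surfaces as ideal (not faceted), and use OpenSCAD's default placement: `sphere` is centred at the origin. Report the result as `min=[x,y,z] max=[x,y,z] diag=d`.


min=[-23.300,-25.100,-17.600] max=[13.300,11.500,19.000] diag=63.393

A = translate([-5, -6.8, 0.7]) sphere(r=10.6) → bbox [-15.6,-17.4,-9.9] .. [5.6,3.8,11.3]
B = sphere(r=7.7) → bbox [-7.7,-7.7,-7.7] .. [7.7,7.7,7.7]
lo = A.lo+B.lo = [-15.6-7.7, -17.4-7.7, -9.9-7.7] = [-23.300,-25.100,-17.600]
hi = A.hi+B.hi = [5.6+7.7, 3.8+7.7, 11.3+7.7] = [13.300,11.500,19.000]
diag = √(36.6²+36.6²+36.6²) = √4018.68 = 63.393


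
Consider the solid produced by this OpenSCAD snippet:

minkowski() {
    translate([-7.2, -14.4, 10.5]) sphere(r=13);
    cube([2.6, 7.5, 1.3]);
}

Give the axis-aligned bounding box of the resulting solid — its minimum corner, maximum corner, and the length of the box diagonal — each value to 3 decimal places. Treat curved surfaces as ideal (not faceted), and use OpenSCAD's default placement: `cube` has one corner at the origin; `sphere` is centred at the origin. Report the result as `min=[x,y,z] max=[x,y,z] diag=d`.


A = translate([-7.2, -14.4, 10.5]) sphere(r=13) → bbox [-20.2,-27.4,-2.5] .. [5.8,-1.4,23.5]
B = cube([2.6, 7.5, 1.3]) → bbox [0,0,0] .. [2.6,7.5,1.3]
lo = A.lo+B.lo = [-20.2+0, -27.4+0, -2.5+0] = [-20.200,-27.400,-2.500]
hi = A.hi+B.hi = [5.8+2.6, -1.4+7.5, 23.5+1.3] = [8.400,6.100,24.800]
diag = √(28.6²+33.5²+27.3²) = √2685.5 = 51.822

min=[-20.200,-27.400,-2.500] max=[8.400,6.100,24.800] diag=51.822


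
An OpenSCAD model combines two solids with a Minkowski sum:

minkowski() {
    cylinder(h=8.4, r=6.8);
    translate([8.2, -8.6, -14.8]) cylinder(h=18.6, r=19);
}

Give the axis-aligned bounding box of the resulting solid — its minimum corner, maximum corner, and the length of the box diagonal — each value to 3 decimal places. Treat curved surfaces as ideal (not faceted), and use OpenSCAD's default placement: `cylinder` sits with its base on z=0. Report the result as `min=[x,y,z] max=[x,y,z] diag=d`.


A = translate([8.2, -8.6, -14.8]) cylinder(h=18.6, r=19) → bbox [-10.8,-27.6,-14.8] .. [27.2,10.4,3.8]
B = cylinder(h=8.4, r=6.8) → bbox [-6.8,-6.8,0] .. [6.8,6.8,8.4]
lo = A.lo+B.lo = [-10.8-6.8, -27.6-6.8, -14.8+0] = [-17.600,-34.400,-14.800]
hi = A.hi+B.hi = [27.2+6.8, 10.4+6.8, 3.8+8.4] = [34.000,17.200,12.200]
diag = √(51.6²+51.6²+27²) = √6054.12 = 77.808

min=[-17.600,-34.400,-14.800] max=[34.000,17.200,12.200] diag=77.808


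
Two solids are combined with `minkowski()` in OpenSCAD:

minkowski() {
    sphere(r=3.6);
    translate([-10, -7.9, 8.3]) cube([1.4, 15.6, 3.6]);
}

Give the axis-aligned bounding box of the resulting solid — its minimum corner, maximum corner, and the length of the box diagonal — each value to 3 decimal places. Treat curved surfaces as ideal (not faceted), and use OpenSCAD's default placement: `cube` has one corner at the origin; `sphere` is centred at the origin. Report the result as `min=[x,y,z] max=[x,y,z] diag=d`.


A = translate([-10, -7.9, 8.3]) cube([1.4, 15.6, 3.6]) → bbox [-10,-7.9,8.3] .. [-8.6,7.7,11.9]
B = sphere(r=3.6) → bbox [-3.6,-3.6,-3.6] .. [3.6,3.6,3.6]
lo = A.lo+B.lo = [-10-3.6, -7.9-3.6, 8.3-3.6] = [-13.600,-11.500,4.700]
hi = A.hi+B.hi = [-8.6+3.6, 7.7+3.6, 11.9+3.6] = [-5.000,11.300,15.500]
diag = √(8.6²+22.8²+10.8²) = √710.44 = 26.654

min=[-13.600,-11.500,4.700] max=[-5.000,11.300,15.500] diag=26.654


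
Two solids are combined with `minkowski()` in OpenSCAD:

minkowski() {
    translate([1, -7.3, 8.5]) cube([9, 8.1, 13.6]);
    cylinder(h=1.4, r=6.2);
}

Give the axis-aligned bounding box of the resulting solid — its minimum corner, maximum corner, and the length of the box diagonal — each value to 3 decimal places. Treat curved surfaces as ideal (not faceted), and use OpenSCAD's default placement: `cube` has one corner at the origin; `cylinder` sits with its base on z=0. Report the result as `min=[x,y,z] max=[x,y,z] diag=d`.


A = translate([1, -7.3, 8.5]) cube([9, 8.1, 13.6]) → bbox [1,-7.3,8.5] .. [10,0.8,22.1]
B = cylinder(h=1.4, r=6.2) → bbox [-6.2,-6.2,0] .. [6.2,6.2,1.4]
lo = A.lo+B.lo = [1-6.2, -7.3-6.2, 8.5+0] = [-5.200,-13.500,8.500]
hi = A.hi+B.hi = [10+6.2, 0.8+6.2, 22.1+1.4] = [16.200,7.000,23.500]
diag = √(21.4²+20.5²+15²) = √1103.21 = 33.215

min=[-5.200,-13.500,8.500] max=[16.200,7.000,23.500] diag=33.215


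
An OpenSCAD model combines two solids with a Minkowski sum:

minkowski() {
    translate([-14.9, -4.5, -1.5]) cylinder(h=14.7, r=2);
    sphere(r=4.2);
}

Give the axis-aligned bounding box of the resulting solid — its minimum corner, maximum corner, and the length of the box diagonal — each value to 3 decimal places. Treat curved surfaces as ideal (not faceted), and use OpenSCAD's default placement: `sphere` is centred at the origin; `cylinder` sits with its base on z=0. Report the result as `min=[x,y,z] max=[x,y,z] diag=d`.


A = translate([-14.9, -4.5, -1.5]) cylinder(h=14.7, r=2) → bbox [-16.9,-6.5,-1.5] .. [-12.9,-2.5,13.2]
B = sphere(r=4.2) → bbox [-4.2,-4.2,-4.2] .. [4.2,4.2,4.2]
lo = A.lo+B.lo = [-16.9-4.2, -6.5-4.2, -1.5-4.2] = [-21.100,-10.700,-5.700]
hi = A.hi+B.hi = [-12.9+4.2, -2.5+4.2, 13.2+4.2] = [-8.700,1.700,17.400]
diag = √(12.4²+12.4²+23.1²) = √841.13 = 29.002

min=[-21.100,-10.700,-5.700] max=[-8.700,1.700,17.400] diag=29.002


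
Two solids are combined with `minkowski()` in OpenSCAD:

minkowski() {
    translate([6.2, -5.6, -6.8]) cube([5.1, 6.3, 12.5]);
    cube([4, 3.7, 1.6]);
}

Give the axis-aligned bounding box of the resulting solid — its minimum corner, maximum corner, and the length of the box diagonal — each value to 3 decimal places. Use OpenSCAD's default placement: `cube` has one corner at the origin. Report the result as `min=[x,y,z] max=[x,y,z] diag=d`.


A = translate([6.2, -5.6, -6.8]) cube([5.1, 6.3, 12.5]) → bbox [6.2,-5.6,-6.8] .. [11.3,0.7,5.7]
B = cube([4, 3.7, 1.6]) → bbox [0,0,0] .. [4,3.7,1.6]
lo = A.lo+B.lo = [6.2+0, -5.6+0, -6.8+0] = [6.200,-5.600,-6.800]
hi = A.hi+B.hi = [11.3+4, 0.7+3.7, 5.7+1.6] = [15.300,4.400,7.300]
diag = √(9.1²+10²+14.1²) = √381.62 = 19.535

min=[6.200,-5.600,-6.800] max=[15.300,4.400,7.300] diag=19.535


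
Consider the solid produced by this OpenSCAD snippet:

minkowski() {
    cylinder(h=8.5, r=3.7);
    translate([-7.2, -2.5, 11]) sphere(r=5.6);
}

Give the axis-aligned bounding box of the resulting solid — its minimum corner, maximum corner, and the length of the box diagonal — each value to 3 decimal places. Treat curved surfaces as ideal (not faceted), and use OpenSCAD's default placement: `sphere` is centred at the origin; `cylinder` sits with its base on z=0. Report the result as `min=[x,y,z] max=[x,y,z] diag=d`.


A = translate([-7.2, -2.5, 11]) sphere(r=5.6) → bbox [-12.8,-8.1,5.4] .. [-1.6,3.1,16.6]
B = cylinder(h=8.5, r=3.7) → bbox [-3.7,-3.7,0] .. [3.7,3.7,8.5]
lo = A.lo+B.lo = [-12.8-3.7, -8.1-3.7, 5.4+0] = [-16.500,-11.800,5.400]
hi = A.hi+B.hi = [-1.6+3.7, 3.1+3.7, 16.6+8.5] = [2.100,6.800,25.100]
diag = √(18.6²+18.6²+19.7²) = √1080.01 = 32.864

min=[-16.500,-11.800,5.400] max=[2.100,6.800,25.100] diag=32.864


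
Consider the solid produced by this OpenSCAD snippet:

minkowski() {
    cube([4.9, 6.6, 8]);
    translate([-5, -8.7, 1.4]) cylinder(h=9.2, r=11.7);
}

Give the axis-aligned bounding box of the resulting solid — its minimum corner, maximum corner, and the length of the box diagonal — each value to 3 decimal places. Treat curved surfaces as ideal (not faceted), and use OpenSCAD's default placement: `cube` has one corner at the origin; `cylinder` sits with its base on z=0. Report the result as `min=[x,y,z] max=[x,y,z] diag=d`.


min=[-16.700,-20.400,1.400] max=[11.600,9.600,18.600] diag=44.685

A = translate([-5, -8.7, 1.4]) cylinder(h=9.2, r=11.7) → bbox [-16.7,-20.4,1.4] .. [6.7,3,10.6]
B = cube([4.9, 6.6, 8]) → bbox [0,0,0] .. [4.9,6.6,8]
lo = A.lo+B.lo = [-16.7+0, -20.4+0, 1.4+0] = [-16.700,-20.400,1.400]
hi = A.hi+B.hi = [6.7+4.9, 3+6.6, 10.6+8] = [11.600,9.600,18.600]
diag = √(28.3²+30²+17.2²) = √1996.73 = 44.685


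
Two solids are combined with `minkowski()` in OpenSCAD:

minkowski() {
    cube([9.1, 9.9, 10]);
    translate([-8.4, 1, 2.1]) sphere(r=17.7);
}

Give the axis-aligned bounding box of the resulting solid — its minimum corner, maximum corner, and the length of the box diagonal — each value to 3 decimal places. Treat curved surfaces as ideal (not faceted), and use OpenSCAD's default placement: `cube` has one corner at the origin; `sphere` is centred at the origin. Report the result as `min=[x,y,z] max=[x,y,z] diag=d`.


A = translate([-8.4, 1, 2.1]) sphere(r=17.7) → bbox [-26.1,-16.7,-15.6] .. [9.3,18.7,19.8]
B = cube([9.1, 9.9, 10]) → bbox [0,0,0] .. [9.1,9.9,10]
lo = A.lo+B.lo = [-26.1+0, -16.7+0, -15.6+0] = [-26.100,-16.700,-15.600]
hi = A.hi+B.hi = [9.3+9.1, 18.7+9.9, 19.8+10] = [18.400,28.600,29.800]
diag = √(44.5²+45.3²+45.4²) = √6093.5 = 78.061

min=[-26.100,-16.700,-15.600] max=[18.400,28.600,29.800] diag=78.061


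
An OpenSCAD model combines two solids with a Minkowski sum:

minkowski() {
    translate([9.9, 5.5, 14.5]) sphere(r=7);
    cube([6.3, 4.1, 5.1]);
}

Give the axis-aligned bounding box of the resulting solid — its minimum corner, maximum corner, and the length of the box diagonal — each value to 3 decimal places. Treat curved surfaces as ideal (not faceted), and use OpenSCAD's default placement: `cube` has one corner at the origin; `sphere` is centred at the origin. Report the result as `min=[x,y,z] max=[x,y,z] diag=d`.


min=[2.900,-1.500,7.500] max=[23.200,16.600,26.600] diag=33.234

A = translate([9.9, 5.5, 14.5]) sphere(r=7) → bbox [2.9,-1.5,7.5] .. [16.9,12.5,21.5]
B = cube([6.3, 4.1, 5.1]) → bbox [0,0,0] .. [6.3,4.1,5.1]
lo = A.lo+B.lo = [2.9+0, -1.5+0, 7.5+0] = [2.900,-1.500,7.500]
hi = A.hi+B.hi = [16.9+6.3, 12.5+4.1, 21.5+5.1] = [23.200,16.600,26.600]
diag = √(20.3²+18.1²+19.1²) = √1104.51 = 33.234


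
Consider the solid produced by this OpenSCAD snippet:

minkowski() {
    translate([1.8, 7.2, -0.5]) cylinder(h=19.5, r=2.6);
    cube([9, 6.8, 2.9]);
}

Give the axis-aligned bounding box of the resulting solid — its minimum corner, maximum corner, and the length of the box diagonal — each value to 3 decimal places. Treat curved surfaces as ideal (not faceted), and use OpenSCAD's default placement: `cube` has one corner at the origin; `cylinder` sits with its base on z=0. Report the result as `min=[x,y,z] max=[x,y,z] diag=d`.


min=[-0.800,4.600,-0.500] max=[13.400,16.600,21.900] diag=29.110

A = translate([1.8, 7.2, -0.5]) cylinder(h=19.5, r=2.6) → bbox [-0.8,4.6,-0.5] .. [4.4,9.8,19]
B = cube([9, 6.8, 2.9]) → bbox [0,0,0] .. [9,6.8,2.9]
lo = A.lo+B.lo = [-0.8+0, 4.6+0, -0.5+0] = [-0.800,4.600,-0.500]
hi = A.hi+B.hi = [4.4+9, 9.8+6.8, 19+2.9] = [13.400,16.600,21.900]
diag = √(14.2²+12²+22.4²) = √847.4 = 29.110


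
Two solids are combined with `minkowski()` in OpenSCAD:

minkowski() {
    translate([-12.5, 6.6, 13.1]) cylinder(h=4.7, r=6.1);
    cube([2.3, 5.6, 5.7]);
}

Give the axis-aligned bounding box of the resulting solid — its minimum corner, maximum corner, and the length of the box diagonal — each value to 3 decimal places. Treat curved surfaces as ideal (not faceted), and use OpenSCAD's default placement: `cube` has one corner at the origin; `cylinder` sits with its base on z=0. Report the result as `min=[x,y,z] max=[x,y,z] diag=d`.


min=[-18.600,0.500,13.100] max=[-4.100,18.300,23.500] diag=25.204

A = translate([-12.5, 6.6, 13.1]) cylinder(h=4.7, r=6.1) → bbox [-18.6,0.5,13.1] .. [-6.4,12.7,17.8]
B = cube([2.3, 5.6, 5.7]) → bbox [0,0,0] .. [2.3,5.6,5.7]
lo = A.lo+B.lo = [-18.6+0, 0.5+0, 13.1+0] = [-18.600,0.500,13.100]
hi = A.hi+B.hi = [-6.4+2.3, 12.7+5.6, 17.8+5.7] = [-4.100,18.300,23.500]
diag = √(14.5²+17.8²+10.4²) = √635.25 = 25.204


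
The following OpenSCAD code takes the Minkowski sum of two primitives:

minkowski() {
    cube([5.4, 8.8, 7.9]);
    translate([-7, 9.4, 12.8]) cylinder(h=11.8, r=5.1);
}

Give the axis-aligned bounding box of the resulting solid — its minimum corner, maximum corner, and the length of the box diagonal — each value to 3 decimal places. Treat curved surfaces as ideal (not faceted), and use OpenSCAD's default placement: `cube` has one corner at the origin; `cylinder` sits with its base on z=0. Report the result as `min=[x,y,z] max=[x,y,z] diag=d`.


min=[-12.100,4.300,12.800] max=[3.500,23.300,32.500] diag=31.503

A = translate([-7, 9.4, 12.8]) cylinder(h=11.8, r=5.1) → bbox [-12.1,4.3,12.8] .. [-1.9,14.5,24.6]
B = cube([5.4, 8.8, 7.9]) → bbox [0,0,0] .. [5.4,8.8,7.9]
lo = A.lo+B.lo = [-12.1+0, 4.3+0, 12.8+0] = [-12.100,4.300,12.800]
hi = A.hi+B.hi = [-1.9+5.4, 14.5+8.8, 24.6+7.9] = [3.500,23.300,32.500]
diag = √(15.6²+19²+19.7²) = √992.45 = 31.503


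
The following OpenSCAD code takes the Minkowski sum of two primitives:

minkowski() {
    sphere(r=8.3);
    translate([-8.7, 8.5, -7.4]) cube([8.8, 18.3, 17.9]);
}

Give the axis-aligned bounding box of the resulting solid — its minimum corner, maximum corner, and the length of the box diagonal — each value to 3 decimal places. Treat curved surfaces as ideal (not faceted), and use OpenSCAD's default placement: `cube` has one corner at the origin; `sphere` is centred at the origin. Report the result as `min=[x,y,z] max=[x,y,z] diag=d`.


min=[-17.000,0.200,-15.700] max=[8.400,35.100,18.800] diag=55.258

A = translate([-8.7, 8.5, -7.4]) cube([8.8, 18.3, 17.9]) → bbox [-8.7,8.5,-7.4] .. [0.1,26.8,10.5]
B = sphere(r=8.3) → bbox [-8.3,-8.3,-8.3] .. [8.3,8.3,8.3]
lo = A.lo+B.lo = [-8.7-8.3, 8.5-8.3, -7.4-8.3] = [-17.000,0.200,-15.700]
hi = A.hi+B.hi = [0.1+8.3, 26.8+8.3, 10.5+8.3] = [8.400,35.100,18.800]
diag = √(25.4²+34.9²+34.5²) = √3053.42 = 55.258


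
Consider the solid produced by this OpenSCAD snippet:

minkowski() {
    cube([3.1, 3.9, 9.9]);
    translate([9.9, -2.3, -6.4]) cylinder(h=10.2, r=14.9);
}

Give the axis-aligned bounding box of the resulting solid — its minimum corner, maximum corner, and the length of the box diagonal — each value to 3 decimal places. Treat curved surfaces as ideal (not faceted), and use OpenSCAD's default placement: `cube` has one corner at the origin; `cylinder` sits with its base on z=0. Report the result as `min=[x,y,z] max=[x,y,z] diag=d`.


A = translate([9.9, -2.3, -6.4]) cylinder(h=10.2, r=14.9) → bbox [-5,-17.2,-6.4] .. [24.8,12.6,3.8]
B = cube([3.1, 3.9, 9.9]) → bbox [0,0,0] .. [3.1,3.9,9.9]
lo = A.lo+B.lo = [-5+0, -17.2+0, -6.4+0] = [-5.000,-17.200,-6.400]
hi = A.hi+B.hi = [24.8+3.1, 12.6+3.9, 3.8+9.9] = [27.900,16.500,13.700]
diag = √(32.9²+33.7²+20.1²) = √2622.11 = 51.207

min=[-5.000,-17.200,-6.400] max=[27.900,16.500,13.700] diag=51.207


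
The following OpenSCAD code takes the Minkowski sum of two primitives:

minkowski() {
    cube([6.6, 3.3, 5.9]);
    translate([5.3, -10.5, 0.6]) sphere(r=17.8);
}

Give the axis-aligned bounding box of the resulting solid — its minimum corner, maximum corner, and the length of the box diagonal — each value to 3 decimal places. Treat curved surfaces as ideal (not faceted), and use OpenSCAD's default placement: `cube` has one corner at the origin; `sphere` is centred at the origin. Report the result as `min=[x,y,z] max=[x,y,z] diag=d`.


min=[-12.500,-28.300,-17.200] max=[29.700,10.600,24.300] diag=70.826

A = translate([5.3, -10.5, 0.6]) sphere(r=17.8) → bbox [-12.5,-28.3,-17.2] .. [23.1,7.3,18.4]
B = cube([6.6, 3.3, 5.9]) → bbox [0,0,0] .. [6.6,3.3,5.9]
lo = A.lo+B.lo = [-12.5+0, -28.3+0, -17.2+0] = [-12.500,-28.300,-17.200]
hi = A.hi+B.hi = [23.1+6.6, 7.3+3.3, 18.4+5.9] = [29.700,10.600,24.300]
diag = √(42.2²+38.9²+41.5²) = √5016.3 = 70.826


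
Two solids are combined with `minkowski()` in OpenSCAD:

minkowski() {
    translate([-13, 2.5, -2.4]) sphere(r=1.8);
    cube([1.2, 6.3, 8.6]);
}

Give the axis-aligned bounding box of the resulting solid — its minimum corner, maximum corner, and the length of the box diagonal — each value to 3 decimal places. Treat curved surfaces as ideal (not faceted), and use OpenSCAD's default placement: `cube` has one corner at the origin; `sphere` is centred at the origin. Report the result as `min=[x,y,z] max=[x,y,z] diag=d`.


A = translate([-13, 2.5, -2.4]) sphere(r=1.8) → bbox [-14.8,0.7,-4.2] .. [-11.2,4.3,-0.6]
B = cube([1.2, 6.3, 8.6]) → bbox [0,0,0] .. [1.2,6.3,8.6]
lo = A.lo+B.lo = [-14.8+0, 0.7+0, -4.2+0] = [-14.800,0.700,-4.200]
hi = A.hi+B.hi = [-11.2+1.2, 4.3+6.3, -0.6+8.6] = [-10.000,10.600,8.000]
diag = √(4.8²+9.9²+12.2²) = √269.89 = 16.428

min=[-14.800,0.700,-4.200] max=[-10.000,10.600,8.000] diag=16.428


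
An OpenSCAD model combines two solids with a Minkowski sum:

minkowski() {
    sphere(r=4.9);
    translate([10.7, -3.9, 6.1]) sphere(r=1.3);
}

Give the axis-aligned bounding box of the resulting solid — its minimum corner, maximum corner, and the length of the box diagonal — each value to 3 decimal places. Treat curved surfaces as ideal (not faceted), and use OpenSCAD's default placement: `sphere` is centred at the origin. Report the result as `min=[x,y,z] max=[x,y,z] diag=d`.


A = translate([10.7, -3.9, 6.1]) sphere(r=1.3) → bbox [9.4,-5.2,4.8] .. [12,-2.6,7.4]
B = sphere(r=4.9) → bbox [-4.9,-4.9,-4.9] .. [4.9,4.9,4.9]
lo = A.lo+B.lo = [9.4-4.9, -5.2-4.9, 4.8-4.9] = [4.500,-10.100,-0.100]
hi = A.hi+B.hi = [12+4.9, -2.6+4.9, 7.4+4.9] = [16.900,2.300,12.300]
diag = √(12.4²+12.4²+12.4²) = √461.28 = 21.477

min=[4.500,-10.100,-0.100] max=[16.900,2.300,12.300] diag=21.477


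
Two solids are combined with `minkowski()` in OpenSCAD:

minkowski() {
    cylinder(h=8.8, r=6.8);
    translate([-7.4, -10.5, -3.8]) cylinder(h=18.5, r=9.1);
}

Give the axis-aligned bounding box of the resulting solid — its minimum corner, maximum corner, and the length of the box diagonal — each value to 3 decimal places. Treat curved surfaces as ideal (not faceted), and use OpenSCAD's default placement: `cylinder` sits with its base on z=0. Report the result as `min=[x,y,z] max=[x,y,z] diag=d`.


min=[-23.300,-26.400,-3.800] max=[8.500,5.400,23.500] diag=52.610

A = translate([-7.4, -10.5, -3.8]) cylinder(h=18.5, r=9.1) → bbox [-16.5,-19.6,-3.8] .. [1.7,-1.4,14.7]
B = cylinder(h=8.8, r=6.8) → bbox [-6.8,-6.8,0] .. [6.8,6.8,8.8]
lo = A.lo+B.lo = [-16.5-6.8, -19.6-6.8, -3.8+0] = [-23.300,-26.400,-3.800]
hi = A.hi+B.hi = [1.7+6.8, -1.4+6.8, 14.7+8.8] = [8.500,5.400,23.500]
diag = √(31.8²+31.8²+27.3²) = √2767.77 = 52.610


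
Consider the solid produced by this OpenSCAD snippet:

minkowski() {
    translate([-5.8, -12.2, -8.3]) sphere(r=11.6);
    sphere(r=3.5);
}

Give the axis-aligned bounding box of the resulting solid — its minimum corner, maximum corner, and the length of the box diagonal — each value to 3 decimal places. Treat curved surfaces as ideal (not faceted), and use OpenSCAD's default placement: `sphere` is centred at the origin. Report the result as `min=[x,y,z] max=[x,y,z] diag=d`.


min=[-20.900,-27.300,-23.400] max=[9.300,2.900,6.800] diag=52.308

A = translate([-5.8, -12.2, -8.3]) sphere(r=11.6) → bbox [-17.4,-23.8,-19.9] .. [5.8,-0.6,3.3]
B = sphere(r=3.5) → bbox [-3.5,-3.5,-3.5] .. [3.5,3.5,3.5]
lo = A.lo+B.lo = [-17.4-3.5, -23.8-3.5, -19.9-3.5] = [-20.900,-27.300,-23.400]
hi = A.hi+B.hi = [5.8+3.5, -0.6+3.5, 3.3+3.5] = [9.300,2.900,6.800]
diag = √(30.2²+30.2²+30.2²) = √2736.12 = 52.308


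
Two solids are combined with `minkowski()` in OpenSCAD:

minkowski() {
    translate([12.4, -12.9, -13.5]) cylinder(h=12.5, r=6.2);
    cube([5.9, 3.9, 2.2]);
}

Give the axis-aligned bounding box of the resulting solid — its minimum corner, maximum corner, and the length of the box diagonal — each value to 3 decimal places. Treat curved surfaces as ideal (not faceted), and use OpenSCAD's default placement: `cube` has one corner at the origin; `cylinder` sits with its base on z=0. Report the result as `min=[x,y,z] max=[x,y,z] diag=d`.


A = translate([12.4, -12.9, -13.5]) cylinder(h=12.5, r=6.2) → bbox [6.2,-19.1,-13.5] .. [18.6,-6.7,-1]
B = cube([5.9, 3.9, 2.2]) → bbox [0,0,0] .. [5.9,3.9,2.2]
lo = A.lo+B.lo = [6.2+0, -19.1+0, -13.5+0] = [6.200,-19.100,-13.500]
hi = A.hi+B.hi = [18.6+5.9, -6.7+3.9, -1+2.2] = [24.500,-2.800,1.200]
diag = √(18.3²+16.3²+14.7²) = √816.67 = 28.577

min=[6.200,-19.100,-13.500] max=[24.500,-2.800,1.200] diag=28.577


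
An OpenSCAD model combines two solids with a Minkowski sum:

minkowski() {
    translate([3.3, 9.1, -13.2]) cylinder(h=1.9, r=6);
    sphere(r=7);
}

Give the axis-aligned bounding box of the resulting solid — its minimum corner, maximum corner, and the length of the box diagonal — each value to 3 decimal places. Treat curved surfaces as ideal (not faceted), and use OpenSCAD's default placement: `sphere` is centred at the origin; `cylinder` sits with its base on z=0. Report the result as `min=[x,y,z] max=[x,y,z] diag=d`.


min=[-9.700,-3.900,-20.200] max=[16.300,22.100,-4.300] diag=40.060

A = translate([3.3, 9.1, -13.2]) cylinder(h=1.9, r=6) → bbox [-2.7,3.1,-13.2] .. [9.3,15.1,-11.3]
B = sphere(r=7) → bbox [-7,-7,-7] .. [7,7,7]
lo = A.lo+B.lo = [-2.7-7, 3.1-7, -13.2-7] = [-9.700,-3.900,-20.200]
hi = A.hi+B.hi = [9.3+7, 15.1+7, -11.3+7] = [16.300,22.100,-4.300]
diag = √(26²+26²+15.9²) = √1604.81 = 40.060


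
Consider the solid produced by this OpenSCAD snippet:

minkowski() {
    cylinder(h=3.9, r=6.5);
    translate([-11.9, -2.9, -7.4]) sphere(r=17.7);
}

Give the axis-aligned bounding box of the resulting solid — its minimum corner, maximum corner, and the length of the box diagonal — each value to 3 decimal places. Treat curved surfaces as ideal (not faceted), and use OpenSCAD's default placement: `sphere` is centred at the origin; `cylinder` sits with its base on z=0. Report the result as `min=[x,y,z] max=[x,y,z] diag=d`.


min=[-36.100,-27.100,-25.100] max=[12.300,21.300,14.200] diag=78.928

A = translate([-11.9, -2.9, -7.4]) sphere(r=17.7) → bbox [-29.6,-20.6,-25.1] .. [5.8,14.8,10.3]
B = cylinder(h=3.9, r=6.5) → bbox [-6.5,-6.5,0] .. [6.5,6.5,3.9]
lo = A.lo+B.lo = [-29.6-6.5, -20.6-6.5, -25.1+0] = [-36.100,-27.100,-25.100]
hi = A.hi+B.hi = [5.8+6.5, 14.8+6.5, 10.3+3.9] = [12.300,21.300,14.200]
diag = √(48.4²+48.4²+39.3²) = √6229.61 = 78.928
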